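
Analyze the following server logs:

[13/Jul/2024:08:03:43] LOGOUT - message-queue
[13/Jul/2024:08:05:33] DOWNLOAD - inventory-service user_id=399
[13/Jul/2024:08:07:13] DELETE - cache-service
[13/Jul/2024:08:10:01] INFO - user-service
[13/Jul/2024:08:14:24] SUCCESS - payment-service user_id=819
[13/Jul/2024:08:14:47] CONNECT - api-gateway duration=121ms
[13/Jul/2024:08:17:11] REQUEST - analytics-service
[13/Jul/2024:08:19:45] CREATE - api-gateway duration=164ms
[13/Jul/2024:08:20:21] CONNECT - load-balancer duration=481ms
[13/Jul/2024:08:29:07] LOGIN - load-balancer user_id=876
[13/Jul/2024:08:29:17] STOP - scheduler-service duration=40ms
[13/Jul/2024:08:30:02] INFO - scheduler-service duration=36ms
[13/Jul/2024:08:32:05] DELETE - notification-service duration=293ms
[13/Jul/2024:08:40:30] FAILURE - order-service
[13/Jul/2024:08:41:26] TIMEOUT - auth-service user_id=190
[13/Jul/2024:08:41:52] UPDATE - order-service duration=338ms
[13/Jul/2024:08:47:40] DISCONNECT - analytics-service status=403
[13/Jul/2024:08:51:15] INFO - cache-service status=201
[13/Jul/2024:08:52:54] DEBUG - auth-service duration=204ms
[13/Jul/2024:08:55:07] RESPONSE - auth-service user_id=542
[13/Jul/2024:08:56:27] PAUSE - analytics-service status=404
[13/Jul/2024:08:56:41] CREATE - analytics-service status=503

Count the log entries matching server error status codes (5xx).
1

To find matching entries:

1. Pattern to match: server error status codes (5xx)
2. Scan each log entry for the pattern
3. Count matches: 1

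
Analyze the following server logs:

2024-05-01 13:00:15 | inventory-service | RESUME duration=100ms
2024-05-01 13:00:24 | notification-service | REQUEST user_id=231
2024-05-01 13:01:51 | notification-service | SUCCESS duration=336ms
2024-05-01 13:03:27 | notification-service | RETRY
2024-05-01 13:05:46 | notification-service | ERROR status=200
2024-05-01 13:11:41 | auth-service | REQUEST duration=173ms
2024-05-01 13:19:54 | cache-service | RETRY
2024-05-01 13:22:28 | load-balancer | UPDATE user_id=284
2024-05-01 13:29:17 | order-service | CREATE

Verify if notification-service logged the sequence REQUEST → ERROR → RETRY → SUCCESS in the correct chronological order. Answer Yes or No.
No

To verify sequence order:

1. Find all events in sequence REQUEST → ERROR → RETRY → SUCCESS for notification-service
2. Extract their timestamps
3. Check if timestamps are in ascending order
4. Result: No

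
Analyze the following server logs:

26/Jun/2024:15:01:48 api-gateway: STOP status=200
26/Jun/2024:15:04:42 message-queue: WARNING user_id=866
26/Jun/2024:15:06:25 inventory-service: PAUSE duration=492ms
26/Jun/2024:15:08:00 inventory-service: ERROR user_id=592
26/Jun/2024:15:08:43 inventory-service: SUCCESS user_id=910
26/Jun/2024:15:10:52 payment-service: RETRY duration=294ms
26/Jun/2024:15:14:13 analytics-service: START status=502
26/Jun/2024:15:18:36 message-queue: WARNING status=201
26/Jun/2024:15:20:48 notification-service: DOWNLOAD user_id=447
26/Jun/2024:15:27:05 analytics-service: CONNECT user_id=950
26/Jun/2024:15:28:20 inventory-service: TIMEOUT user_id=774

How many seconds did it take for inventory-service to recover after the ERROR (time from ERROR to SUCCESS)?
43

To calculate recovery time:

1. Find ERROR event for inventory-service: 26/Jun/2024:15:08:00
2. Find next SUCCESS event for inventory-service: 26/Jun/2024:15:08:43
3. Recovery time: 26/Jun/2024:15:08:43 - 26/Jun/2024:15:08:00 = 43 seconds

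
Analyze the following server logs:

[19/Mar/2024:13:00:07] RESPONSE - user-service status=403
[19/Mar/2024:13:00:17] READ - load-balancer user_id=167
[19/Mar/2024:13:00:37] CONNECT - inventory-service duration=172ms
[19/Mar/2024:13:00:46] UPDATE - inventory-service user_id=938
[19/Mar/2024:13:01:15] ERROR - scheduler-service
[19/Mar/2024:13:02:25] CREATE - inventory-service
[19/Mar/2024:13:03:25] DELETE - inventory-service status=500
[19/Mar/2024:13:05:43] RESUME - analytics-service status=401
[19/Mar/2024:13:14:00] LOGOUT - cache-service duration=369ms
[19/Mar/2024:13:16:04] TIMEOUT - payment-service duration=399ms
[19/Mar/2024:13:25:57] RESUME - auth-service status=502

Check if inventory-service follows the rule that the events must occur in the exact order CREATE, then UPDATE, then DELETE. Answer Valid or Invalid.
Invalid

To validate ordering:

1. Required order: CREATE → UPDATE → DELETE
2. Rule: the events must occur in the exact order CREATE, then UPDATE, then DELETE
3. Check actual order of events for inventory-service
4. Result: Invalid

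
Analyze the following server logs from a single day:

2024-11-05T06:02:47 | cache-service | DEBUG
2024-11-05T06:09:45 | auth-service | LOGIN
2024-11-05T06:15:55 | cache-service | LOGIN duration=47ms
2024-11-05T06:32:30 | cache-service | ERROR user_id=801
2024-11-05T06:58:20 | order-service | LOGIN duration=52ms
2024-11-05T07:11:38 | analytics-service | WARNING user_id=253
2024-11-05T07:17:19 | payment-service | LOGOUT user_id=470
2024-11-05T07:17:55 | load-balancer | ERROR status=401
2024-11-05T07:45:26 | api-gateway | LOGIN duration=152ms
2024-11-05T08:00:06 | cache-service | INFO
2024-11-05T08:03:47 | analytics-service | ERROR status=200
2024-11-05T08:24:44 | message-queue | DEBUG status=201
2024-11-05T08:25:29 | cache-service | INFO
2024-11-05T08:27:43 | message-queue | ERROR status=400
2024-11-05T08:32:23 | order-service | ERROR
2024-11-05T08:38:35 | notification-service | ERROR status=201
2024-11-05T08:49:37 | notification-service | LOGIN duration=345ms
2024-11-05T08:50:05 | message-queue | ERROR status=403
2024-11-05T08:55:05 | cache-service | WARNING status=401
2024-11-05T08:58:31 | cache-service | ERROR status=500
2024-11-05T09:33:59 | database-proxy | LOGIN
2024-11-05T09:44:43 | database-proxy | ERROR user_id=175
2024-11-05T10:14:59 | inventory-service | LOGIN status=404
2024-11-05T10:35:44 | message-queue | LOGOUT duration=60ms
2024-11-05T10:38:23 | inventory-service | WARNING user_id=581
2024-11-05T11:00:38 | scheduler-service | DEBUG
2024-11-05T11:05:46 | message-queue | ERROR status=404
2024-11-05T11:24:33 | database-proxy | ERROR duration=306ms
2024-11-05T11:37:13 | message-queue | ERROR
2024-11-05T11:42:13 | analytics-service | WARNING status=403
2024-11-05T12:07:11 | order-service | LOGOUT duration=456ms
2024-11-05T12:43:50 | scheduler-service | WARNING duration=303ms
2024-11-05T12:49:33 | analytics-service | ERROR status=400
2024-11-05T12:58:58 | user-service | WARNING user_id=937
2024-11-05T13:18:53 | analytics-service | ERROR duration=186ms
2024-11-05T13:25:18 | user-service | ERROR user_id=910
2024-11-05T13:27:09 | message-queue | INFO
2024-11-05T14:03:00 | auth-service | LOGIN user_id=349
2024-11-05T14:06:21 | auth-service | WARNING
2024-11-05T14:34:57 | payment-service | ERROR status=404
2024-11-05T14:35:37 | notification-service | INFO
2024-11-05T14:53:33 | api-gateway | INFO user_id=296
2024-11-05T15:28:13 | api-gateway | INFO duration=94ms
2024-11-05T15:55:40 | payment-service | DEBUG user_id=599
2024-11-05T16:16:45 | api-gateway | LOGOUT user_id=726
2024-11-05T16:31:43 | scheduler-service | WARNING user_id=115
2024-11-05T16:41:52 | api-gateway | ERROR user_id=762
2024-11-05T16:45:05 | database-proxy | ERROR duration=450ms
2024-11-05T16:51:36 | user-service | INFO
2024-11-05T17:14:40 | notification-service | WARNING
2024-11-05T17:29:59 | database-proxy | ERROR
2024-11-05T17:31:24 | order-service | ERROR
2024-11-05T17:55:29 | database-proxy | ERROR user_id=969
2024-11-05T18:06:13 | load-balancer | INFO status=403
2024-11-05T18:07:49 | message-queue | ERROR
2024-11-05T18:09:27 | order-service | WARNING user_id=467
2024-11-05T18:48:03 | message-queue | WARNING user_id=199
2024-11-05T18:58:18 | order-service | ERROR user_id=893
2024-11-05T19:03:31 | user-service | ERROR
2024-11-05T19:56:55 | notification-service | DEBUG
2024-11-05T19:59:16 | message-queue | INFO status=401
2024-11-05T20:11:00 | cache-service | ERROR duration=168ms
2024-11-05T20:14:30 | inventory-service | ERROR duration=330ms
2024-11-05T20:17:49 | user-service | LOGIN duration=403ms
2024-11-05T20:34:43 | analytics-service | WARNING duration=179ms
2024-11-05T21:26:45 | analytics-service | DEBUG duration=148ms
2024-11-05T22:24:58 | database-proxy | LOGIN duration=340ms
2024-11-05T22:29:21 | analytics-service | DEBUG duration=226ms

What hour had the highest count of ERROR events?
8

To find the peak hour:

1. Group all ERROR events by hour
2. Count events in each hour
3. Find hour with maximum count
4. Peak hour: 8 (with 6 events)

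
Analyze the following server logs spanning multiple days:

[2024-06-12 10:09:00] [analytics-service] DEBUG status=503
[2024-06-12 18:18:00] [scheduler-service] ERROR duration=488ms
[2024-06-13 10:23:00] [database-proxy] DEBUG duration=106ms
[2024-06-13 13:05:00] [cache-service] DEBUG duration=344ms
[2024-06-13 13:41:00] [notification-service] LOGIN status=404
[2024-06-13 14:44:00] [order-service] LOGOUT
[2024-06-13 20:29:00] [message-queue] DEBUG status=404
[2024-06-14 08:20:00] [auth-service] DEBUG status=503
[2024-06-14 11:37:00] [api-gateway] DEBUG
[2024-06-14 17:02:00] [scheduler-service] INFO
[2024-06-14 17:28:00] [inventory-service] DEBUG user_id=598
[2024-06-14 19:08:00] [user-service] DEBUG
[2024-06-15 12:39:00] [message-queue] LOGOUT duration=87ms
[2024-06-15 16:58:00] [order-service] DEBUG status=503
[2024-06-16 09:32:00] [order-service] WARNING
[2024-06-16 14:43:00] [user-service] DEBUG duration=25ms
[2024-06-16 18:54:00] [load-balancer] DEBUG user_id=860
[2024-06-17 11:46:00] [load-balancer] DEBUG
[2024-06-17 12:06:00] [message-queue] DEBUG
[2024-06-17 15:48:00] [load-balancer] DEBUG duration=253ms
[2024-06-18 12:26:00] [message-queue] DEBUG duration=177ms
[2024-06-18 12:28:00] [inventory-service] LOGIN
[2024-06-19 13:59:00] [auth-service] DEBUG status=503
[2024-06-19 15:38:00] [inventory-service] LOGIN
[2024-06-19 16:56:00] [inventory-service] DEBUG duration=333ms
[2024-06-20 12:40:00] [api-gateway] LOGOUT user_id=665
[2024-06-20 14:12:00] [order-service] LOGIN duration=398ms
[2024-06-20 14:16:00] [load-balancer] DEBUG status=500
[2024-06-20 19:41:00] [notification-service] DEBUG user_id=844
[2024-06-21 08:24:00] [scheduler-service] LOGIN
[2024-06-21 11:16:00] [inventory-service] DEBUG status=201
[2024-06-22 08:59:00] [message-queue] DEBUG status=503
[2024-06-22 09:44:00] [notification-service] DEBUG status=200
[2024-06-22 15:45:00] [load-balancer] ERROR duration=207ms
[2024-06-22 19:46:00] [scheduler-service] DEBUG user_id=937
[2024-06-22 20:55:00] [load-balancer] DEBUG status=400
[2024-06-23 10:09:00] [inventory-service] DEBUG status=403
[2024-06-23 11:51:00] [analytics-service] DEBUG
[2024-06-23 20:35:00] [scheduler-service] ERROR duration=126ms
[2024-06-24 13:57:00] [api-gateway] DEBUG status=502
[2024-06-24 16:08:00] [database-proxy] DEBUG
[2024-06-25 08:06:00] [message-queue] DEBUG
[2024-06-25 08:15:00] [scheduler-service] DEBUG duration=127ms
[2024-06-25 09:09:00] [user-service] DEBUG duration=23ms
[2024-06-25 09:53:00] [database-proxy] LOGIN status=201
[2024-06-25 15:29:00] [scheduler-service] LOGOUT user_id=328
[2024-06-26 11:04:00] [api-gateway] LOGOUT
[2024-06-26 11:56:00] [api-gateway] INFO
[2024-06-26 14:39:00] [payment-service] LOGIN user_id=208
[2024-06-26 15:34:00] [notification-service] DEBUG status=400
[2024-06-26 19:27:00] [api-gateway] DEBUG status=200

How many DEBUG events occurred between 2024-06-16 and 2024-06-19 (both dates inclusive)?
8

To filter by date range:

1. Date range: 2024-06-16 through 2024-06-19, both dates inclusive
2. Filter for DEBUG events whose date falls in this range
3. Count matching events: 8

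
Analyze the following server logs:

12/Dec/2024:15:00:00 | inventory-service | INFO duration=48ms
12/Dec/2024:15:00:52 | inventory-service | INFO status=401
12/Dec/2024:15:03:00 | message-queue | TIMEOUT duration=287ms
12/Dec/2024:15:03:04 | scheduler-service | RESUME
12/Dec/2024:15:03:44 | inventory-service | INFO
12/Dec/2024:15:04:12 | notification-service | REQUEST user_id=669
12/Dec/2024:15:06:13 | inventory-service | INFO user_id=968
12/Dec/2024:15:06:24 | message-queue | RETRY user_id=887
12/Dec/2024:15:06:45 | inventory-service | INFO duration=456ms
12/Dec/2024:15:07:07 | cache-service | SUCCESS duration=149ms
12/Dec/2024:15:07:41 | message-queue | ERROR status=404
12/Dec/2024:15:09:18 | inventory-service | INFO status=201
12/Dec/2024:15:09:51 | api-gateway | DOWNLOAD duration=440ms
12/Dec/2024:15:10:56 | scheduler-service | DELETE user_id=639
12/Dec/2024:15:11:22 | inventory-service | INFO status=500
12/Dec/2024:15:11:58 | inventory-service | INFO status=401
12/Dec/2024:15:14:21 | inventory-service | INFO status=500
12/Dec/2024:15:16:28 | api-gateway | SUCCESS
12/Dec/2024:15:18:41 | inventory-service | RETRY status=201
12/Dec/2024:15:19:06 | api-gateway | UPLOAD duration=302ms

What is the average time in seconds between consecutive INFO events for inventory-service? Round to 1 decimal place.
107.6

To calculate average interval:

1. Find all INFO events for inventory-service in order
2. Calculate time gaps between consecutive events
3. Compute mean of gaps: 861 / 8 = 107.6 seconds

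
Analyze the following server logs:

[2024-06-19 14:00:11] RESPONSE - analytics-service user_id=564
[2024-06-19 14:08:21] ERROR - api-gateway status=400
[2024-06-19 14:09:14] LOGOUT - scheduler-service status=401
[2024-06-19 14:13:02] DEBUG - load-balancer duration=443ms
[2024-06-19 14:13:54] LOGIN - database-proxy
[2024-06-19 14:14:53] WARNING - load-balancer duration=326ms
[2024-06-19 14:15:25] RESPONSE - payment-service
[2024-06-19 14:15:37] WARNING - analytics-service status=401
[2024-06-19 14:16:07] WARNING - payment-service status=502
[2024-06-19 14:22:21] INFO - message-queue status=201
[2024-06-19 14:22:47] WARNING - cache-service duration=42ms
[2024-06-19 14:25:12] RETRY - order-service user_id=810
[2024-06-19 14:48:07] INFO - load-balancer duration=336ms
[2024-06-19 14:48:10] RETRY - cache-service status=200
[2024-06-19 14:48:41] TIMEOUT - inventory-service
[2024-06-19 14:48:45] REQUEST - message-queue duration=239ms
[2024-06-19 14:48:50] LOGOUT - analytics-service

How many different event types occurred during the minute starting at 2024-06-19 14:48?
5

To count unique event types:

1. Filter events in the minute starting at 2024-06-19 14:48
2. Extract event types from matching entries
3. Count unique types: 5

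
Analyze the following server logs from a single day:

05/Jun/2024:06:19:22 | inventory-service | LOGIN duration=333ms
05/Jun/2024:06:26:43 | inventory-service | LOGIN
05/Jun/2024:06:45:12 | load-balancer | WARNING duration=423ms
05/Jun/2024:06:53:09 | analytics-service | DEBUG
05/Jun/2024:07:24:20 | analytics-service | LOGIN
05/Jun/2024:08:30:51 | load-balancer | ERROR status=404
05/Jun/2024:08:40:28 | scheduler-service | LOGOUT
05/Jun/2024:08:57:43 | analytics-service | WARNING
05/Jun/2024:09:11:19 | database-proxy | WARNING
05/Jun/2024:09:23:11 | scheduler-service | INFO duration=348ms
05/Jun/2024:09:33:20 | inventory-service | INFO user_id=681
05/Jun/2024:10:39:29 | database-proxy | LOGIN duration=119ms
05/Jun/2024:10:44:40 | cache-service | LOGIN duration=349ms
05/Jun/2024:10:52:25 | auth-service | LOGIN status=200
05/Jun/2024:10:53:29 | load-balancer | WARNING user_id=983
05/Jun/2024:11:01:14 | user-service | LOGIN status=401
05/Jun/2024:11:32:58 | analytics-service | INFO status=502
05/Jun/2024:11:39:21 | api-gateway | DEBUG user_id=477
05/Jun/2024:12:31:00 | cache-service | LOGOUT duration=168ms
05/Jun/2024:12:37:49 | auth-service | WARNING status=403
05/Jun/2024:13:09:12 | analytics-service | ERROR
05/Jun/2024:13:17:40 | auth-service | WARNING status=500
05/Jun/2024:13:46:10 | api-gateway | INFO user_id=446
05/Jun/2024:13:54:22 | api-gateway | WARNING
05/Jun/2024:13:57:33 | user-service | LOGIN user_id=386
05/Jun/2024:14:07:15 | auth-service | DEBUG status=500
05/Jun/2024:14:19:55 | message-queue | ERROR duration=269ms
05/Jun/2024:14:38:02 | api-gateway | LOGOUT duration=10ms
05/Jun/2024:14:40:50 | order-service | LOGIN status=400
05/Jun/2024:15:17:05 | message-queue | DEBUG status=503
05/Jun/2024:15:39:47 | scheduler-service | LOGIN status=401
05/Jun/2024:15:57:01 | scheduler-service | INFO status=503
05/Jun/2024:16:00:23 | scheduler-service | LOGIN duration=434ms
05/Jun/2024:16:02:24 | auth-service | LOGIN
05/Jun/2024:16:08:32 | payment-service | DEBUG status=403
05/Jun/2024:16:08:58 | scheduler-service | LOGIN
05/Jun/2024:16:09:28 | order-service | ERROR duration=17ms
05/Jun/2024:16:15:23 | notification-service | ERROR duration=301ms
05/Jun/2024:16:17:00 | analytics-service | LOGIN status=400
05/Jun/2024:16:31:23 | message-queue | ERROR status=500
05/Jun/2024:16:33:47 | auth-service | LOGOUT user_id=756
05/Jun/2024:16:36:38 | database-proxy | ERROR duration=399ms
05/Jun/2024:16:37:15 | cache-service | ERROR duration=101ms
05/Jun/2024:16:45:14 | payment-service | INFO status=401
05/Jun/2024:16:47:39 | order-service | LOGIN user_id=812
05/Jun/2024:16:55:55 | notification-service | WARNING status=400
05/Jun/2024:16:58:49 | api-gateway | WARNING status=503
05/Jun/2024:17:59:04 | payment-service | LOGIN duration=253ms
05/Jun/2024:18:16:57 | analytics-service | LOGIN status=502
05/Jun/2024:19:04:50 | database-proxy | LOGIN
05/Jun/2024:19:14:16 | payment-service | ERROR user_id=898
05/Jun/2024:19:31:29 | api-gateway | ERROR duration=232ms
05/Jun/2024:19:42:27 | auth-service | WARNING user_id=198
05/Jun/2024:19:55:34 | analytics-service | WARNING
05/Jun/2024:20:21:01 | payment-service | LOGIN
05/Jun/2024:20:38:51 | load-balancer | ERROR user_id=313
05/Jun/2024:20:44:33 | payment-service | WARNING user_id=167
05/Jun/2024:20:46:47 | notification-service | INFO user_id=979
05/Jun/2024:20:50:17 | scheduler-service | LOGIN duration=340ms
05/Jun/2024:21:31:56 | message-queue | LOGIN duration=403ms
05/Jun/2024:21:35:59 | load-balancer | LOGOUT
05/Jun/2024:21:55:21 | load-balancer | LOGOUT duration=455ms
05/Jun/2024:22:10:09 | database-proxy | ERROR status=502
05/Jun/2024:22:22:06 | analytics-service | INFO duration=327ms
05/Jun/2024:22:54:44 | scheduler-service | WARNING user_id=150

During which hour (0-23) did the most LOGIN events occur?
16

To find the peak hour:

1. Group all LOGIN events by hour
2. Count events in each hour
3. Find hour with maximum count
4. Peak hour: 16 (with 5 events)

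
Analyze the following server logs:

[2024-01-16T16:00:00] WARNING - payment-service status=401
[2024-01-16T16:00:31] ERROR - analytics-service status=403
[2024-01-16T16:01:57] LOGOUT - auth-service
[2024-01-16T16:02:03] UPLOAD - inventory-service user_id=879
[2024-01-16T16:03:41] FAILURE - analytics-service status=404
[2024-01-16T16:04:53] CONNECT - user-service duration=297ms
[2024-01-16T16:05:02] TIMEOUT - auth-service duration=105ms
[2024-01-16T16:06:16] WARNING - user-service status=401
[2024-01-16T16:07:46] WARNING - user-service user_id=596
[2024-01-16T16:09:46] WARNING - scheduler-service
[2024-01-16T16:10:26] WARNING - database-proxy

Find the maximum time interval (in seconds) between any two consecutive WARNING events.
376

To find the longest gap:

1. Extract all WARNING events in chronological order
2. Calculate time differences between consecutive events
3. Find the maximum difference
4. Longest gap: 376 seconds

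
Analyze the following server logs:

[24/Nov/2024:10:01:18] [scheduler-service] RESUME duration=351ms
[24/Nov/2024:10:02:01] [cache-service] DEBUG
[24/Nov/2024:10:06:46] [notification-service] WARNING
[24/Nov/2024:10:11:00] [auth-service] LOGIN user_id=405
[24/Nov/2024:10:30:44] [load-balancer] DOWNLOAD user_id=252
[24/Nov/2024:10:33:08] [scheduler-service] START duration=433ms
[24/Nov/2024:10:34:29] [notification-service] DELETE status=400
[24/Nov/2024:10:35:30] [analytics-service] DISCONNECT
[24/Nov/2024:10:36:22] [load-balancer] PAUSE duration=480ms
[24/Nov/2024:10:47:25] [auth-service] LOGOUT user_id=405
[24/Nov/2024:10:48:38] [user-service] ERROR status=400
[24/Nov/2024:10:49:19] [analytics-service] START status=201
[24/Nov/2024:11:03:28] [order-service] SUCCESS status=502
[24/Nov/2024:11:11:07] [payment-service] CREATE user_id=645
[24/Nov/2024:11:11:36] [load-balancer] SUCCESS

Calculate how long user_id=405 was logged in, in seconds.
2185

To calculate session duration:

1. Find LOGIN event for user_id=405: 24/Nov/2024:10:11:00
2. Find LOGOUT event for user_id=405: 24/Nov/2024:10:47:25
3. Session duration: 24/Nov/2024:10:47:25 - 24/Nov/2024:10:11:00 = 2185 seconds (36 minutes)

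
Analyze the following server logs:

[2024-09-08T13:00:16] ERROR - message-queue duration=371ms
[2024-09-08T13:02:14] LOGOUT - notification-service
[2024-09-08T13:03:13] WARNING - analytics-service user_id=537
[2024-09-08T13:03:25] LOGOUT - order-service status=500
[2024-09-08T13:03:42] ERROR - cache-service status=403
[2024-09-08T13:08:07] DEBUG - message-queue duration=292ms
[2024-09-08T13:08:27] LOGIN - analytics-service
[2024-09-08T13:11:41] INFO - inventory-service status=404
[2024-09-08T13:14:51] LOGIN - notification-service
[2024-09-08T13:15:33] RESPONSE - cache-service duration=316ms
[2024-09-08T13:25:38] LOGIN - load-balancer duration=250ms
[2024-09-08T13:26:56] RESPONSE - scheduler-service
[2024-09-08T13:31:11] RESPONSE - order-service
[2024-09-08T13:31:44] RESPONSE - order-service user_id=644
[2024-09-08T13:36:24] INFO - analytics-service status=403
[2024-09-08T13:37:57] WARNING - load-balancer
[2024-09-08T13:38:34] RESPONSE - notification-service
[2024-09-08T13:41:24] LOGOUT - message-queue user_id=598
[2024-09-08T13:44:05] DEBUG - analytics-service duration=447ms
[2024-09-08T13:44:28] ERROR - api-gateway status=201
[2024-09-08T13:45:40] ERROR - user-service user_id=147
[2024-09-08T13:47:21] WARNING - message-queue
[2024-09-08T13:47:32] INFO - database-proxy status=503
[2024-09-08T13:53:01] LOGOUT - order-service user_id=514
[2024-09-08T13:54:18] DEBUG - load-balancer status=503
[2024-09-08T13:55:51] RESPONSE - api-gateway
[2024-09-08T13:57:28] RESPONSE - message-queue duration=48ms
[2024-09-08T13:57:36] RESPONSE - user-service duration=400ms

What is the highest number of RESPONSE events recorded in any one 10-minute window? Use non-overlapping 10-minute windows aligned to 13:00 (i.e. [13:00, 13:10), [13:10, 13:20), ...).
3

To find the burst window:

1. Divide the log period into non-overlapping 10-minute windows starting at 13:00
2. Count RESPONSE events in each window
3. Find the window with maximum count
4. Maximum events in a window: 3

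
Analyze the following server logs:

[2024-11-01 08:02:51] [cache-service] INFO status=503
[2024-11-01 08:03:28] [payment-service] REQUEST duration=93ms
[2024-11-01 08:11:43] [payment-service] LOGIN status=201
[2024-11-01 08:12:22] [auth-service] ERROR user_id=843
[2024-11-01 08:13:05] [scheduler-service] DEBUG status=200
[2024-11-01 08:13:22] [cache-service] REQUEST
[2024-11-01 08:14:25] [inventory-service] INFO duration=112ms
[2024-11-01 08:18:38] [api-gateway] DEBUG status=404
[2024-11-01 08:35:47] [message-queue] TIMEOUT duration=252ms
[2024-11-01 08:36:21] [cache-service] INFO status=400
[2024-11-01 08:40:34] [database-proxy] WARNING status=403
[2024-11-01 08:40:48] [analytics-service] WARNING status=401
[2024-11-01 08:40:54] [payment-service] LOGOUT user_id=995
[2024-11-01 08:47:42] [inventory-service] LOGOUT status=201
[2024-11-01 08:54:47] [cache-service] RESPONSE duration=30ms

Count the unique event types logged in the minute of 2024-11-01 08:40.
2

To count unique event types:

1. Filter events in the minute starting at 2024-11-01 08:40
2. Extract event types from matching entries
3. Count unique types: 2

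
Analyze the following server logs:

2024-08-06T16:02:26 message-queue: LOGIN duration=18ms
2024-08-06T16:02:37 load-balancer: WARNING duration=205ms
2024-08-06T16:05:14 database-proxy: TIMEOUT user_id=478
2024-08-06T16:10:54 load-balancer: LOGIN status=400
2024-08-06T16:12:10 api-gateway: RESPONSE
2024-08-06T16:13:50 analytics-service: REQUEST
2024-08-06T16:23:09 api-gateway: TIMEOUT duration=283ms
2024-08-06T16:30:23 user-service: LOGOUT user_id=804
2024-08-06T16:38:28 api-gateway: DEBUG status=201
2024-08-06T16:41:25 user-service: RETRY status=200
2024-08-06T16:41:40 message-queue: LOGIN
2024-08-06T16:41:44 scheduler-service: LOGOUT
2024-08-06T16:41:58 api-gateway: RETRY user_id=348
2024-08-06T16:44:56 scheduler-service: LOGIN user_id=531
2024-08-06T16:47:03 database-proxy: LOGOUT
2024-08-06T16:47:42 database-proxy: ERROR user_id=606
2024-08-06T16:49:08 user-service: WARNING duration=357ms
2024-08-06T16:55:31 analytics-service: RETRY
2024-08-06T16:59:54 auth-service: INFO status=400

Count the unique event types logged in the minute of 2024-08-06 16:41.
3

To count unique event types:

1. Filter events in the minute starting at 2024-08-06 16:41
2. Extract event types from matching entries
3. Count unique types: 3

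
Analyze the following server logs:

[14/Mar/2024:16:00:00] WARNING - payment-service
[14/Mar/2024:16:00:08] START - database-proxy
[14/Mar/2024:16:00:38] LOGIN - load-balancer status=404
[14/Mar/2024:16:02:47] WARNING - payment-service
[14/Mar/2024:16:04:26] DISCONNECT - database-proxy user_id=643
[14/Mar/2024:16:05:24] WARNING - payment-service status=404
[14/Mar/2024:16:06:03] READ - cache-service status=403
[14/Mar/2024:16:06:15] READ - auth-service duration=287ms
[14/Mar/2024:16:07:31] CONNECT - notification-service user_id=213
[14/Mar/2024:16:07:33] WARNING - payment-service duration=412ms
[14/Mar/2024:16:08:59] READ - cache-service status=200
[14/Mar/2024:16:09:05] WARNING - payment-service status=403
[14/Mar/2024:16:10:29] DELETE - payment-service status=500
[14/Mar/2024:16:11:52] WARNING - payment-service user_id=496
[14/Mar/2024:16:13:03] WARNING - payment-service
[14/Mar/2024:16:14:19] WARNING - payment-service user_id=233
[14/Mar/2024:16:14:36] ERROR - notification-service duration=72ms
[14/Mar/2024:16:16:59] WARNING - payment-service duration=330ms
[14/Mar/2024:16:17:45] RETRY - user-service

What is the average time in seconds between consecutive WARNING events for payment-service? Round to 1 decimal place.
127.4

To calculate average interval:

1. Find all WARNING events for payment-service in order
2. Calculate time gaps between consecutive events
3. Compute mean of gaps: 1019 / 8 = 127.4 seconds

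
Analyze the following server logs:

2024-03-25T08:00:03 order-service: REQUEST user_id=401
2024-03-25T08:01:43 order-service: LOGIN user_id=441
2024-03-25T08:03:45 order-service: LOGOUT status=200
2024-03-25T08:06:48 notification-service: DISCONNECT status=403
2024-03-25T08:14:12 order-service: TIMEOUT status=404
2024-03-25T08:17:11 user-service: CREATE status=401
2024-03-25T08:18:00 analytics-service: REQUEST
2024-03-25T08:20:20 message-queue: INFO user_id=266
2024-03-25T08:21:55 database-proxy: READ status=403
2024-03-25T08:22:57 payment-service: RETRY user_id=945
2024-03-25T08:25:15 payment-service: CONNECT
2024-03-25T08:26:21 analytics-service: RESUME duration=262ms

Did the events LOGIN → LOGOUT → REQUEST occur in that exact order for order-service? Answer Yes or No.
No

To verify sequence order:

1. Find all events in sequence LOGIN → LOGOUT → REQUEST for order-service
2. Extract their timestamps
3. Check if timestamps are in ascending order
4. Result: No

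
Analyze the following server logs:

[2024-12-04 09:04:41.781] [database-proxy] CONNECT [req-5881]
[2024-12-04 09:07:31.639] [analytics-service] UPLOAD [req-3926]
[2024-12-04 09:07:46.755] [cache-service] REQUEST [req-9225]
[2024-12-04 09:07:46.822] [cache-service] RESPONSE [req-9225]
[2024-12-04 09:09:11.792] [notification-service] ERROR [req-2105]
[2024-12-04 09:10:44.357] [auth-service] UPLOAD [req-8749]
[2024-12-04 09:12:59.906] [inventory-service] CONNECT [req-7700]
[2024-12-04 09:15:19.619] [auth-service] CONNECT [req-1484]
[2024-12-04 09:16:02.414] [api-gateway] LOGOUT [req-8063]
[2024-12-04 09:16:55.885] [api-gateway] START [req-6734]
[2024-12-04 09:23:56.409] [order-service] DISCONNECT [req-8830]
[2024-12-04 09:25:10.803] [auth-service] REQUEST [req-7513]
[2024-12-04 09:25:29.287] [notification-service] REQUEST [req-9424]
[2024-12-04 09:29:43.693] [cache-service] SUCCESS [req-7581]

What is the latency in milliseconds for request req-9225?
67

To calculate latency:

1. Find REQUEST with id req-9225: 2024-12-04 09:07:46.755
2. Find RESPONSE with id req-9225: 2024-12-04 09:07:46.822
3. Latency: 2024-12-04 09:07:46.822 - 2024-12-04 09:07:46.755 = 67ms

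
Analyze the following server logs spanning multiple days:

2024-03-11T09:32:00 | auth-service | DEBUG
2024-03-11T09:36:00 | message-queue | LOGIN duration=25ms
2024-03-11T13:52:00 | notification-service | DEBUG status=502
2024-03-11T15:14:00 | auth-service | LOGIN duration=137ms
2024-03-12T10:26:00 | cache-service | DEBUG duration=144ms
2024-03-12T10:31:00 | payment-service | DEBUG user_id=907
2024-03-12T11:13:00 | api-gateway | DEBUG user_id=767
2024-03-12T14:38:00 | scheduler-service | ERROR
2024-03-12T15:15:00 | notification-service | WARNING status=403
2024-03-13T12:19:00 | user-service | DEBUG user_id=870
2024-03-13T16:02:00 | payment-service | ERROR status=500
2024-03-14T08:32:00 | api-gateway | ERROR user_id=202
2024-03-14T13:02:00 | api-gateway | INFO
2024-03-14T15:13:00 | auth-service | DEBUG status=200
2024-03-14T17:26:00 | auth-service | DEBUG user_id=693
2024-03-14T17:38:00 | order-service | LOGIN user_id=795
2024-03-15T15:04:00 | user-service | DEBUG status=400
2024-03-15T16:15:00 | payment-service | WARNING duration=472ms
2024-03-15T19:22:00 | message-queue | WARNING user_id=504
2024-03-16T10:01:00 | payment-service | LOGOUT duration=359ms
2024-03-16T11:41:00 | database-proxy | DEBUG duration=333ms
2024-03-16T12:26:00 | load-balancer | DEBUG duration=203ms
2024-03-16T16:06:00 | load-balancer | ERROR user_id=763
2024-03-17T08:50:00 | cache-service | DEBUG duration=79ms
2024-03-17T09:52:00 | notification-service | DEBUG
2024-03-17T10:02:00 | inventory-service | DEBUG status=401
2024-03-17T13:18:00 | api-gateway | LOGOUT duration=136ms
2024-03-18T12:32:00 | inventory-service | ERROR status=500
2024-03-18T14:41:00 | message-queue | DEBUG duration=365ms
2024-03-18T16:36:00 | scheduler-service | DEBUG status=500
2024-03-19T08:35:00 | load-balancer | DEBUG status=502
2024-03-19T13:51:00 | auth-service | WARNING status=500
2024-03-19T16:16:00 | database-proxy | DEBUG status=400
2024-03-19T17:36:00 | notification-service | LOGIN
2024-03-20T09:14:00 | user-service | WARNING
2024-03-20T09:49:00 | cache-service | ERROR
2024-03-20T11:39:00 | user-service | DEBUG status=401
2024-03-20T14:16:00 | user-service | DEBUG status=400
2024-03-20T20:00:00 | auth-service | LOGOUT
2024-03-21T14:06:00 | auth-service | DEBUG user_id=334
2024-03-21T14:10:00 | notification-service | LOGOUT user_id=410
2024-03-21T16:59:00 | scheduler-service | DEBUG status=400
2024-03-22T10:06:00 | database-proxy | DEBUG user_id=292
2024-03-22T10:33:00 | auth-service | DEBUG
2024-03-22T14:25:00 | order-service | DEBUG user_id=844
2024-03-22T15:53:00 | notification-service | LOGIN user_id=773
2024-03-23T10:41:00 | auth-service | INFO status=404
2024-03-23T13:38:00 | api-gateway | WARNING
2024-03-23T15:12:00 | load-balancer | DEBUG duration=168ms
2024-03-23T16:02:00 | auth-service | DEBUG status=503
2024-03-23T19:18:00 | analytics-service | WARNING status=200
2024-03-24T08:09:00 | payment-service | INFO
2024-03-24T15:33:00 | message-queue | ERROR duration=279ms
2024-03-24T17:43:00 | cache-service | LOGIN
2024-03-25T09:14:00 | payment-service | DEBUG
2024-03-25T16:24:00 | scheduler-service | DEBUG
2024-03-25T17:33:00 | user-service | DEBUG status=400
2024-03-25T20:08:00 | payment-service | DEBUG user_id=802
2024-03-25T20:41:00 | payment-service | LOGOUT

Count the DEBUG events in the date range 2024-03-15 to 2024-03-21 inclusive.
14

To filter by date range:

1. Date range: 2024-03-15 through 2024-03-21, both dates inclusive
2. Filter for DEBUG events whose date falls in this range
3. Count matching events: 14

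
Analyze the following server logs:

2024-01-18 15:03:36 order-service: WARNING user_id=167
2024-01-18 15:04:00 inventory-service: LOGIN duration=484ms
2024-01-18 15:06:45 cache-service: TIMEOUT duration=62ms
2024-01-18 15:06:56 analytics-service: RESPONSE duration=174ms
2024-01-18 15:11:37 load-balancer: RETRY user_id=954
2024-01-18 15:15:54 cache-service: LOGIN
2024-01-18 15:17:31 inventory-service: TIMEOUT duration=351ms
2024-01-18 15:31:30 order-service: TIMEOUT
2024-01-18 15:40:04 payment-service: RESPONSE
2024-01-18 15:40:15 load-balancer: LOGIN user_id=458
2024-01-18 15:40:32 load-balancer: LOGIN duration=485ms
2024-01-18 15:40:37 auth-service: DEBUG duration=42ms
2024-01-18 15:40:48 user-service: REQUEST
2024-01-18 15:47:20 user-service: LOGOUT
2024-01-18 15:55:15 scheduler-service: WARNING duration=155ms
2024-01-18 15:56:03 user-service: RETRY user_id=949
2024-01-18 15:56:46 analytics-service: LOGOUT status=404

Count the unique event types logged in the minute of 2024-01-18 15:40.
4

To count unique event types:

1. Filter events in the minute starting at 2024-01-18 15:40
2. Extract event types from matching entries
3. Count unique types: 4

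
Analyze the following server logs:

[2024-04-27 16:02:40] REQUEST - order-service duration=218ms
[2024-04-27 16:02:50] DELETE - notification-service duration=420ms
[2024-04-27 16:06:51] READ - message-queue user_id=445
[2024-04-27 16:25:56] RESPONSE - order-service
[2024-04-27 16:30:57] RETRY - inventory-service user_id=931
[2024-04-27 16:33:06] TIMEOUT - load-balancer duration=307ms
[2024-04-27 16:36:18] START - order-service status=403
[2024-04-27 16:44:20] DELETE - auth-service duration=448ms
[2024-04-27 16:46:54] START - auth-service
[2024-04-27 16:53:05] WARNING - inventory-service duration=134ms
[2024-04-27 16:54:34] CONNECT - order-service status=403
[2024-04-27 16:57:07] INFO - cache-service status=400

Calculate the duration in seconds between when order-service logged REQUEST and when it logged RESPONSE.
1396

To find the time between events:

1. Locate the first REQUEST event for order-service: 2024-04-27 16:02:40
2. Locate the first RESPONSE event for order-service: 2024-04-27 16:25:56
3. Calculate the difference: 2024-04-27 16:25:56 - 2024-04-27 16:02:40 = 1396 seconds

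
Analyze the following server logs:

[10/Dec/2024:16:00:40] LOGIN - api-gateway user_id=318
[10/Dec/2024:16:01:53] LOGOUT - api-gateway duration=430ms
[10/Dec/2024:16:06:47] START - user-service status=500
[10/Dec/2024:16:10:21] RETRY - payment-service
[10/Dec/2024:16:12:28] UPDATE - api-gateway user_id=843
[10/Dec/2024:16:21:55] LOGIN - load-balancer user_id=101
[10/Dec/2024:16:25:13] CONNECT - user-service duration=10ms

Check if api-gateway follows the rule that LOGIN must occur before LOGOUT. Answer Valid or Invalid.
Valid

To validate ordering:

1. Required order: LOGIN → LOGOUT
2. Rule: LOGIN must occur before LOGOUT
3. Check actual order of events for api-gateway
4. Result: Valid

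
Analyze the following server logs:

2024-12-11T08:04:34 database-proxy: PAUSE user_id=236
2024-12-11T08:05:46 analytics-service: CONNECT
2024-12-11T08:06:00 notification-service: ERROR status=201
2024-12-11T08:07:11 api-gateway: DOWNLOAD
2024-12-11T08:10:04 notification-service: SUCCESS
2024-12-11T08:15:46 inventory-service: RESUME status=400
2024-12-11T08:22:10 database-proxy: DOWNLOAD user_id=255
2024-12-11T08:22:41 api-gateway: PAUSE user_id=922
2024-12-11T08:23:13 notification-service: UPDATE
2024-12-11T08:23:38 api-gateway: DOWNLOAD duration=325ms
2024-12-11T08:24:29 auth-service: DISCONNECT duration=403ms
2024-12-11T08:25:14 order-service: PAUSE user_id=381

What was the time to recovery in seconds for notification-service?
244

To calculate recovery time:

1. Find ERROR event for notification-service: 2024-12-11T08:06:00
2. Find next SUCCESS event for notification-service: 2024-12-11T08:10:04
3. Recovery time: 2024-12-11T08:10:04 - 2024-12-11T08:06:00 = 244 seconds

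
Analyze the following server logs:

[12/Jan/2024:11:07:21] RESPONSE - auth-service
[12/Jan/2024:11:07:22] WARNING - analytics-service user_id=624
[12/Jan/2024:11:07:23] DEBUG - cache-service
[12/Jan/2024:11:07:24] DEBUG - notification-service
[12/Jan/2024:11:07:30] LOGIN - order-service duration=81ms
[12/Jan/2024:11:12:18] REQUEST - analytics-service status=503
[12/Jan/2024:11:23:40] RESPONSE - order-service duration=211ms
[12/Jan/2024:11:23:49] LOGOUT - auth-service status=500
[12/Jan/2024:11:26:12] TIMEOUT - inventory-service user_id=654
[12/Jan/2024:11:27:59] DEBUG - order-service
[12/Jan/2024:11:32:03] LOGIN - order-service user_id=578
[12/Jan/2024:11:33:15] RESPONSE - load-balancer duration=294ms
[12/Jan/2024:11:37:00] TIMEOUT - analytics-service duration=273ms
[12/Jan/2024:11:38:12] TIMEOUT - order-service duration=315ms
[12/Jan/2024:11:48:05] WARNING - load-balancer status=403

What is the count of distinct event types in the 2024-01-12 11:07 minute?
4

To count unique event types:

1. Filter events in the minute starting at 2024-01-12 11:07
2. Extract event types from matching entries
3. Count unique types: 4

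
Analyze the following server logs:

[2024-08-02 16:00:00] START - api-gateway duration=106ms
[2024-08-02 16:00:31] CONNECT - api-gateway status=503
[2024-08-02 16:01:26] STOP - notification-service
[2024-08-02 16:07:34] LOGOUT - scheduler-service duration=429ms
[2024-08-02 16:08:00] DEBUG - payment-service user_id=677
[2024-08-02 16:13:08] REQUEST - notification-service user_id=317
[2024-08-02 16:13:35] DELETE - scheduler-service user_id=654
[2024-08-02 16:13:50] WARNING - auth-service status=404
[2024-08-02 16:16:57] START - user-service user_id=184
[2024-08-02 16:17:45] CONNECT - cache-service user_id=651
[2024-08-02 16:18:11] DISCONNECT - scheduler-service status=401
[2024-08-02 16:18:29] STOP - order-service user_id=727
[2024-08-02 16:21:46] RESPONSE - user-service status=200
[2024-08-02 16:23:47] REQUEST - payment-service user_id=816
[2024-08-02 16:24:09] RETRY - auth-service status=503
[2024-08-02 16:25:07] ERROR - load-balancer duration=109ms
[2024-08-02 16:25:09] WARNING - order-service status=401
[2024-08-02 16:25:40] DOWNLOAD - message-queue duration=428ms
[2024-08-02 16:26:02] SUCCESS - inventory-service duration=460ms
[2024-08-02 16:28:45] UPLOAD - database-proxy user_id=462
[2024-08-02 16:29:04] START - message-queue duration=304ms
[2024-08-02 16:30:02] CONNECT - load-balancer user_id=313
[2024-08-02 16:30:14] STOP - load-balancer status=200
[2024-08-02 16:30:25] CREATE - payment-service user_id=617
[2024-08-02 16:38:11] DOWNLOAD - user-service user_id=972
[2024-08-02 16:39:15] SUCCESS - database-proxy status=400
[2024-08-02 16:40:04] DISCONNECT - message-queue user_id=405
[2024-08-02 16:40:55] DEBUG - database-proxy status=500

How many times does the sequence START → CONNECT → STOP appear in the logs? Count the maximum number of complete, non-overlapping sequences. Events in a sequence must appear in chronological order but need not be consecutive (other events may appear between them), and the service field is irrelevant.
3

To count sequences:

1. Look for pattern: START → CONNECT → STOP
2. Greedily scan the log in chronological order, matching each sequence element in turn (ignoring service)
3. Each time the full pattern completes, increment the count and restart matching from the next event
4. Complete non-overlapping sequences found: 3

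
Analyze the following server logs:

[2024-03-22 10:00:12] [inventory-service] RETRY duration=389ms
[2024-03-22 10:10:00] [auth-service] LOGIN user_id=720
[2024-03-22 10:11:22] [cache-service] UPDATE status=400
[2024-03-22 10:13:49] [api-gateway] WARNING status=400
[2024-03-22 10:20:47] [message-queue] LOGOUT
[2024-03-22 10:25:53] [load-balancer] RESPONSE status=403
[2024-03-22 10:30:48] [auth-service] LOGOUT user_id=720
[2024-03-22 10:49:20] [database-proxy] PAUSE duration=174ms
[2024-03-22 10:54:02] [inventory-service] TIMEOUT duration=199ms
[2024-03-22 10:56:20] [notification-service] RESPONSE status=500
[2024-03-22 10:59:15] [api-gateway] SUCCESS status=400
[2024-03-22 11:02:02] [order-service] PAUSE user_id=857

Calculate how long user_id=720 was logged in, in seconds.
1248

To calculate session duration:

1. Find LOGIN event for user_id=720: 2024-03-22 10:10:00
2. Find LOGOUT event for user_id=720: 2024-03-22 10:30:48
3. Session duration: 2024-03-22 10:30:48 - 2024-03-22 10:10:00 = 1248 seconds (20 minutes)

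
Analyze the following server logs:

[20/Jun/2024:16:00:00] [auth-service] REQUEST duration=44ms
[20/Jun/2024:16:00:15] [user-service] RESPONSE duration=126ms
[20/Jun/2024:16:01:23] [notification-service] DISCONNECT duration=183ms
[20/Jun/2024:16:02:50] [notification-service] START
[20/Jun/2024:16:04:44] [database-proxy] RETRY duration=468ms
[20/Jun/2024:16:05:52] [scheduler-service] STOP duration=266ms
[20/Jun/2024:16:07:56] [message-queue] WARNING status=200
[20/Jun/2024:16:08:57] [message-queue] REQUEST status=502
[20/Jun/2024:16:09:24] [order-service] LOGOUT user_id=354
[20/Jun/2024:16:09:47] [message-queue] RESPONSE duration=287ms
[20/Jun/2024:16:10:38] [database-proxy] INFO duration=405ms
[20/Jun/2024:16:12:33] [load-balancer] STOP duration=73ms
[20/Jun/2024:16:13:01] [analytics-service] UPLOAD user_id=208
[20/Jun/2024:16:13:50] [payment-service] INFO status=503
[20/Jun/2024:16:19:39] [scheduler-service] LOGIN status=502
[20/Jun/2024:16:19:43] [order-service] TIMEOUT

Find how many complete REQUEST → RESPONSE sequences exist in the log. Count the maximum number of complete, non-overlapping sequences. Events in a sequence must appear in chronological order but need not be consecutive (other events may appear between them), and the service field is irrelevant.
2

To count sequences:

1. Look for pattern: REQUEST → RESPONSE
2. Greedily scan the log in chronological order, matching each sequence element in turn (ignoring service)
3. Each time the full pattern completes, increment the count and restart matching from the next event
4. Complete non-overlapping sequences found: 2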